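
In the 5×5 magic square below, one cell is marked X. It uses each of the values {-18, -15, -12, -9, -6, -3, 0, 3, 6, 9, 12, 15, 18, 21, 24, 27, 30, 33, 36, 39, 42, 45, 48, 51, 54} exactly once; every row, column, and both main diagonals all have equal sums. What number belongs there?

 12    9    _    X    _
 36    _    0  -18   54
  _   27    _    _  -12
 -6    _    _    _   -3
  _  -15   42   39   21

48

The 25 entries sum to 450, so each line sums to 450/5 = 90.
Row 2: 36 + 0 + (-18) + 54 + ? = 90, so (2,2) = 18.
Row 5 needs 90; the known cells sum to 87, so (5,1) = 3.
From column 1, 90 − (12 + 36 + (-6) + 3) gives (3,1) = 45.
Column 2: 9 + 18 + 27 + (-15) + ? = 90, so (4,2) = 51.
The remaining cell in column 5 is (1,5) = 90 − 60 = 30.
Anti-diagonal needs 90; the known cells sum to 66, so (3,3) = 24.
Row 3: 45 + 27 + 24 + (-12) + ? = 90, so (3,4) = 6.
Using main diagonal: 12 + 18 + 24 + 21 + ? → (4,4) = 90 − 75 = 15.
Row 4: -6 + 51 + 15 + (-3) + ? = 90, so (4,3) = 33.
From column 3, 90 − (0 + 24 + 33 + 42) gives (1,3) = -9.
Column 4 must total 90; the given cells sum to 42, so (1,4) = 48.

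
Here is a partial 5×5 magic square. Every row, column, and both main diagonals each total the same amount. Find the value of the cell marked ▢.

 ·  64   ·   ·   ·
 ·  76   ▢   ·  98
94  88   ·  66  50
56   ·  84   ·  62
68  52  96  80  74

Row 5 is complete and sums to 370; that is the magic constant.
Row 3 must total 370; the given cells sum to 298, so (3,3) = 72.
From column 2, 370 − (64 + 76 + 88 + 52) gives (4,2) = 90.
Column 5: 98 + 50 + 62 + 74 + ? = 370, so (1,5) = 86.
The remaining cell in anti-diagonal is (2,4) = 370 − 316 = 54.
The remaining cell in row 4 is (4,4) = 370 − 292 = 78.
Column 4 needs 370; the known cells sum to 278, so (1,4) = 92.
The remaining cell in main diagonal is (1,1) = 370 − 300 = 70.
Row 1: 70 + 64 + 92 + 86 + ? = 370, so (1,3) = 58.
Column 1: 70 + 94 + 56 + 68 + ? = 370, so (2,1) = 82.
Column 3: 58 + 72 + 84 + 96 + ? = 370, so (2,3) = 60.

60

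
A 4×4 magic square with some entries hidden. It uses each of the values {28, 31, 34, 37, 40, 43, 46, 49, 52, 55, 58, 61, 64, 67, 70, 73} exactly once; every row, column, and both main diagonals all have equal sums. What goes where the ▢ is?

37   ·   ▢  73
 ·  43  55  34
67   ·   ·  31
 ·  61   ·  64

The 16 entries sum to 808, so each line sums to 808/4 = 202.
From row 2, 202 − (43 + 55 + 34) gives (2,1) = 70.
Column 1 must total 202; the given cells sum to 174, so (4,1) = 28.
Main diagonal needs 202; the known cells sum to 144, so (3,3) = 58.
Using anti-diagonal: 73 + 55 + 28 + ? → (3,2) = 202 − 156 = 46.
From row 4, 202 − (28 + 61 + 64) gives (4,3) = 49.
The remaining cell in column 2 is (1,2) = 202 − 150 = 52.
Column 3 needs 202; the known cells sum to 162, so (1,3) = 40.

40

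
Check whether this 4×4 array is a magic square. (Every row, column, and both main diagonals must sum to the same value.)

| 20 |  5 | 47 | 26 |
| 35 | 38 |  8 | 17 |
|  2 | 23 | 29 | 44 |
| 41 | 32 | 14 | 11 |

Yes

Row 1: 20 + 5 + 47 + 26 = 98.
Row 2: 35 + 38 + 8 + 17 = 98.
Row 3: 2 + 23 + 29 + 44 = 98.
Row 4: 41 + 32 + 14 + 11 = 98.
Column 1: 20 + 35 + 2 + 41 = 98.
Column 2: 5 + 38 + 23 + 32 = 98.
Column 3: 47 + 8 + 29 + 14 = 98.
Column 4: 26 + 17 + 44 + 11 = 98.
Main diagonal: 20 + 38 + 29 + 11 = 98.
Anti-diagonal: 26 + 8 + 23 + 41 = 98.
All lines sum to 98.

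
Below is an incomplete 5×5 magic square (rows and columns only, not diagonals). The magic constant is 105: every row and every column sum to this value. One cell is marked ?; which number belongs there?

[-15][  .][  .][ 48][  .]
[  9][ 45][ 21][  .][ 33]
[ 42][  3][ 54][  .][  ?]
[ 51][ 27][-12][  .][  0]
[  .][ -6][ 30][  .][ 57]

-9

The remaining cell in row 2 is (2,4) = 105 − 108 = -3.
Row 4: 51 + 27 + (-12) + 0 + ? = 105, so (4,4) = 39.
From column 1, 105 − (-15 + 9 + 42 + 51) gives (5,1) = 18.
From column 2, 105 − (45 + 3 + 27 + (-6)) gives (1,2) = 36.
Column 3 must total 105; the given cells sum to 93, so (1,3) = 12.
Using row 1: -15 + 36 + 12 + 48 + ? → (1,5) = 105 − 81 = 24.
Using row 5: 18 + (-6) + 30 + 57 + ? → (5,4) = 105 − 99 = 6.
The remaining cell in column 4 is (3,4) = 105 − 90 = 15.
Column 5: 24 + 33 + 0 + 57 + ? = 105, so (3,5) = -9.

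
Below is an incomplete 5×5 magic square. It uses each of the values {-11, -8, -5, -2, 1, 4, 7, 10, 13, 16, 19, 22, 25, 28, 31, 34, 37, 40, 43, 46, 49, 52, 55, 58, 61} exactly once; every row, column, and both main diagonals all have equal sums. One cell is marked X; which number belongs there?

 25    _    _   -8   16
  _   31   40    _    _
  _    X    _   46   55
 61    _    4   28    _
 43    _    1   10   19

The 25 entries sum to 625, so each line sums to 625/5 = 125.
Row 5: 43 + 1 + 10 + 19 + ? = 125, so (5,2) = 52.
Column 4 must total 125; the given cells sum to 76, so (2,4) = 49.
Using main diagonal: 25 + 31 + 28 + 19 + ? → (3,3) = 125 − 103 = 22.
From anti-diagonal, 125 − (16 + 49 + 22 + 43) gives (4,2) = -5.
The remaining cell in row 4 is (4,5) = 125 − 88 = 37.
Column 3 needs 125; the known cells sum to 67, so (1,3) = 58.
The remaining cell in column 5 is (2,5) = 125 − 127 = -2.
Row 1 must total 125; the given cells sum to 91, so (1,2) = 34.
Using row 2: 31 + 40 + 49 + (-2) + ? → (2,1) = 125 − 118 = 7.
The remaining cell in column 1 is (3,1) = 125 − 136 = -11.
Column 2 must total 125; the given cells sum to 112, so (3,2) = 13.

13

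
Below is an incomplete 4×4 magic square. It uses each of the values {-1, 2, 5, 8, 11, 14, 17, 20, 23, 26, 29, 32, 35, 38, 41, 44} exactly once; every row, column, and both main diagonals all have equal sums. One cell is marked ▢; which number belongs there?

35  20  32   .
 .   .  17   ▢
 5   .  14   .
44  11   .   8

38

The 16 entries sum to 344, so each line sums to 344/4 = 86.
Using row 1: 35 + 20 + 32 + ? → (1,4) = 86 − 87 = -1.
Row 4: 44 + 11 + 8 + ? = 86, so (4,3) = 23.
Column 1: 35 + 5 + 44 + ? = 86, so (2,1) = 2.
From main diagonal, 86 − (35 + 14 + 8) gives (2,2) = 29.
Anti-diagonal: -1 + 17 + 44 + ? = 86, so (3,2) = 26.
Row 2 must total 86; the given cells sum to 48, so (2,4) = 38.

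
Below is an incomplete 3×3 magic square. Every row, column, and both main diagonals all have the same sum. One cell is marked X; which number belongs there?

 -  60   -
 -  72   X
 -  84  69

Column 2 is complete and sums to 216; that is the magic constant.
Row 3 must total 216; the given cells sum to 153, so (3,1) = 63.
Main diagonal: 72 + 69 + ? = 216, so (1,1) = 75.
Using anti-diagonal: 72 + 63 + ? → (1,3) = 216 − 135 = 81.
Column 1: 75 + 63 + ? = 216, so (2,1) = 78.
Column 3 needs 216; the known cells sum to 150, so (2,3) = 66.

66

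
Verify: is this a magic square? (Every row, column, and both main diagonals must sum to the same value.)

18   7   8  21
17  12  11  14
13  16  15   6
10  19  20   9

No — column 3 sums to 54 but column 1 sums to 58.

Row 1: 18 + 7 + 8 + 21 = 54.
Row 2: 17 + 12 + 11 + 14 = 54.
Row 3: 13 + 16 + 15 + 6 = 50.
Row 4: 10 + 19 + 20 + 9 = 58.
Column 1: 18 + 17 + 13 + 10 = 58.
Column 2: 7 + 12 + 16 + 19 = 54.
Column 3: 8 + 11 + 15 + 20 = 54.
Column 4: 21 + 14 + 6 + 9 = 50.
Main diagonal: 18 + 12 + 15 + 9 = 54.
Anti-diagonal: 21 + 11 + 16 + 10 = 58.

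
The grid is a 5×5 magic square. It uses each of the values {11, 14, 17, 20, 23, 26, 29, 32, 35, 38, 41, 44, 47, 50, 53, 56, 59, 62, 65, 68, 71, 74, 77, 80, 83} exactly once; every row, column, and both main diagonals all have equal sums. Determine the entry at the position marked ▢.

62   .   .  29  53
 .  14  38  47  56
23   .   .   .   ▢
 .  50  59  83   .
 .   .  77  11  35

74

The 25 entries sum to 1175, so each line sums to 1175/5 = 235.
From row 2, 235 − (14 + 38 + 47 + 56) gives (2,1) = 80.
Column 4 must total 235; the given cells sum to 170, so (3,4) = 65.
From main diagonal, 235 − (62 + 14 + 83 + 35) gives (3,3) = 41.
Using anti-diagonal: 53 + 47 + 41 + 50 + ? → (5,1) = 235 − 191 = 44.
Row 5 needs 235; the known cells sum to 167, so (5,2) = 68.
Column 1: 62 + 80 + 23 + 44 + ? = 235, so (4,1) = 26.
Using column 3: 38 + 41 + 59 + 77 + ? → (1,3) = 235 − 215 = 20.
Row 1 needs 235; the known cells sum to 164, so (1,2) = 71.
Row 4 needs 235; the known cells sum to 218, so (4,5) = 17.
Using column 2: 71 + 14 + 50 + 68 + ? → (3,2) = 235 − 203 = 32.
The remaining cell in column 5 is (3,5) = 235 − 161 = 74.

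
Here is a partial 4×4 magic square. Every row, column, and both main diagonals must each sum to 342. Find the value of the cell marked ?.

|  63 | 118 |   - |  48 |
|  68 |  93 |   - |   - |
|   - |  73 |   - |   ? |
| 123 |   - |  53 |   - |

103

Row 1: 63 + 118 + 48 + ? = 342, so (1,3) = 113.
Column 1 must total 342; the given cells sum to 254, so (3,1) = 88.
Column 2 must total 342; the given cells sum to 284, so (4,2) = 58.
Anti-diagonal needs 342; the known cells sum to 244, so (2,3) = 98.
Row 2: 68 + 93 + 98 + ? = 342, so (2,4) = 83.
Row 4 needs 342; the known cells sum to 234, so (4,4) = 108.
From column 3, 342 − (113 + 98 + 53) gives (3,3) = 78.
Column 4: 48 + 83 + 108 + ? = 342, so (3,4) = 103.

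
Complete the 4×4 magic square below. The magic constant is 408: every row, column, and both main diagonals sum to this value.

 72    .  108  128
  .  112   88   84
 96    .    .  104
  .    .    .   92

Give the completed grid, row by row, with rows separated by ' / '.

From row 1, 408 − (72 + 108 + 128) gives (1,2) = 100.
From row 2, 408 − (112 + 88 + 84) gives (2,1) = 124.
Column 1: 72 + 124 + 96 + ? = 408, so (4,1) = 116.
Using main diagonal: 72 + 112 + 92 + ? → (3,3) = 408 − 276 = 132.
From anti-diagonal, 408 − (128 + 88 + 116) gives (3,2) = 76.
Column 2 needs 408; the known cells sum to 288, so (4,2) = 120.
Column 3: 108 + 88 + 132 + ? = 408, so (4,3) = 80.

72 100 108 128 / 124 112 88 84 / 96 76 132 104 / 116 120 80 92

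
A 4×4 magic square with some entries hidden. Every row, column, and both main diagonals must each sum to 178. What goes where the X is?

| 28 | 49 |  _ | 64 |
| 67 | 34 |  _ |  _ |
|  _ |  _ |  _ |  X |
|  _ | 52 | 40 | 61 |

22

Row 1 needs 178; the known cells sum to 141, so (1,3) = 37.
Row 4 needs 178; the known cells sum to 153, so (4,1) = 25.
Using column 1: 28 + 67 + 25 + ? → (3,1) = 178 − 120 = 58.
Column 2 needs 178; the known cells sum to 135, so (3,2) = 43.
From main diagonal, 178 − (28 + 34 + 61) gives (3,3) = 55.
From anti-diagonal, 178 − (64 + 43 + 25) gives (2,3) = 46.
From row 2, 178 − (67 + 34 + 46) gives (2,4) = 31.
Using row 3: 58 + 43 + 55 + ? → (3,4) = 178 − 156 = 22.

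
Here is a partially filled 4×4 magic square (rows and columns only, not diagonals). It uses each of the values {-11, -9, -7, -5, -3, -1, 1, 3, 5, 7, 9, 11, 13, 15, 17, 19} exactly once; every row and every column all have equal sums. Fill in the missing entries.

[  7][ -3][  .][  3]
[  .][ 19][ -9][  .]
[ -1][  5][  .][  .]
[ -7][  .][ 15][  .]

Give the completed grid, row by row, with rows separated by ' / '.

The 16 entries sum to 64, so each line sums to 64/4 = 16.
The remaining cell in row 1 is (1,3) = 16 − 7 = 9.
Column 1: 7 + (-1) + (-7) + ? = 16, so (2,1) = 17.
The remaining cell in column 2 is (4,2) = 16 − 21 = -5.
Column 3: 9 + (-9) + 15 + ? = 16, so (3,3) = 1.
Row 2 needs 16; the known cells sum to 27, so (2,4) = -11.
Row 3 needs 16; the known cells sum to 5, so (3,4) = 11.
Row 4 needs 16; the known cells sum to 3, so (4,4) = 13.

7 -3 9 3 / 17 19 -9 -11 / -1 5 1 11 / -7 -5 15 13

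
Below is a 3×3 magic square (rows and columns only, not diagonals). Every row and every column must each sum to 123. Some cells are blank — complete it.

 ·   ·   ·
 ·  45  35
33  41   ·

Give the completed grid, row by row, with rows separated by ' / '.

47 37 39 / 43 45 35 / 33 41 49

Row 2 must total 123; the given cells sum to 80, so (2,1) = 43.
Using row 3: 33 + 41 + ? → (3,3) = 123 − 74 = 49.
From column 1, 123 − (43 + 33) gives (1,1) = 47.
Column 2 must total 123; the given cells sum to 86, so (1,2) = 37.
The remaining cell in column 3 is (1,3) = 123 − 84 = 39.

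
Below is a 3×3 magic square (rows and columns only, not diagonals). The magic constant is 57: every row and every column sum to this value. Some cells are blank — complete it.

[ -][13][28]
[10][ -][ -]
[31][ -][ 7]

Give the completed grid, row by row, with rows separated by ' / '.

Row 1: 13 + 28 + ? = 57, so (1,1) = 16.
Row 3 must total 57; the given cells sum to 38, so (3,2) = 19.
Column 2 needs 57; the known cells sum to 32, so (2,2) = 25.
From column 3, 57 − (28 + 7) gives (2,3) = 22.

16 13 28 / 10 25 22 / 31 19 7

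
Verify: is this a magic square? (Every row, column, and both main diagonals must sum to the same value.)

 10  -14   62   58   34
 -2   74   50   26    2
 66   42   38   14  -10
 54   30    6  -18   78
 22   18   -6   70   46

Yes

Row 1: 10 + (-14) + 62 + 58 + 34 = 150.
Row 2: -2 + 74 + 50 + 26 + 2 = 150.
Row 3: 66 + 42 + 38 + 14 + (-10) = 150.
Row 4: 54 + 30 + 6 + (-18) + 78 = 150.
Row 5: 22 + 18 + (-6) + 70 + 46 = 150.
Column 1: 10 + (-2) + 66 + 54 + 22 = 150.
Column 2: -14 + 74 + 42 + 30 + 18 = 150.
Column 3: 62 + 50 + 38 + 6 + (-6) = 150.
Column 4: 58 + 26 + 14 + (-18) + 70 = 150.
Column 5: 34 + 2 + (-10) + 78 + 46 = 150.
Main diagonal: 10 + 74 + 38 + (-18) + 46 = 150.
Anti-diagonal: 34 + 26 + 38 + 30 + 22 = 150.
All lines sum to 150.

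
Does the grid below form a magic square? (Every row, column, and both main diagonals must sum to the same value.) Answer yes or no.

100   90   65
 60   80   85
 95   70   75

Row 1: 100 + 90 + 65 = 255.
Row 2: 60 + 80 + 85 = 225.
Row 3: 95 + 70 + 75 = 240.
Column 1: 100 + 60 + 95 = 255.
Column 2: 90 + 80 + 70 = 240.
Column 3: 65 + 85 + 75 = 225.
Main diagonal: 100 + 80 + 75 = 255.
Anti-diagonal: 65 + 80 + 95 = 240.

No — column 2 sums to 240 but column 1 sums to 255.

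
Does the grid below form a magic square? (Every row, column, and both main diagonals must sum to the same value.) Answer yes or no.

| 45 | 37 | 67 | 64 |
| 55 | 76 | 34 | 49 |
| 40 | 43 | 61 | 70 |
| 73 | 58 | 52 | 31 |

Row 1: 45 + 37 + 67 + 64 = 213.
Row 2: 55 + 76 + 34 + 49 = 214.
Row 3: 40 + 43 + 61 + 70 = 214.
Row 4: 73 + 58 + 52 + 31 = 214.
Column 1: 45 + 55 + 40 + 73 = 213.
Column 2: 37 + 76 + 43 + 58 = 214.
Column 3: 67 + 34 + 61 + 52 = 214.
Column 4: 64 + 49 + 70 + 31 = 214.
Main diagonal: 45 + 76 + 61 + 31 = 213.
Anti-diagonal: 64 + 34 + 43 + 73 = 214.

No — column 1 sums to 213 but column 4 sums to 214.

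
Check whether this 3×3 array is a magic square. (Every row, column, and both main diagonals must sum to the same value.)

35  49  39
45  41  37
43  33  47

Row 1: 35 + 49 + 39 = 123.
Row 2: 45 + 41 + 37 = 123.
Row 3: 43 + 33 + 47 = 123.
Column 1: 35 + 45 + 43 = 123.
Column 2: 49 + 41 + 33 = 123.
Column 3: 39 + 37 + 47 = 123.
Main diagonal: 35 + 41 + 47 = 123.
Anti-diagonal: 39 + 41 + 43 = 123.
All lines sum to 123.

Yes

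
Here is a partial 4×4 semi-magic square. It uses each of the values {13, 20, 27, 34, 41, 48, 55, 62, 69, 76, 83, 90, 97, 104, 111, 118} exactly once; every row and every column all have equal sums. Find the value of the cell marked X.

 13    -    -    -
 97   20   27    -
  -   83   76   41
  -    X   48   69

The 16 entries sum to 1048, so each line sums to 1048/4 = 262.
Row 2 must total 262; the given cells sum to 144, so (2,4) = 118.
Row 3 needs 262; the known cells sum to 200, so (3,1) = 62.
Column 1 needs 262; the known cells sum to 172, so (4,1) = 90.
The remaining cell in column 3 is (1,3) = 262 − 151 = 111.
Column 4: 118 + 41 + 69 + ? = 262, so (1,4) = 34.
Row 1 must total 262; the given cells sum to 158, so (1,2) = 104.
Row 4 must total 262; the given cells sum to 207, so (4,2) = 55.

55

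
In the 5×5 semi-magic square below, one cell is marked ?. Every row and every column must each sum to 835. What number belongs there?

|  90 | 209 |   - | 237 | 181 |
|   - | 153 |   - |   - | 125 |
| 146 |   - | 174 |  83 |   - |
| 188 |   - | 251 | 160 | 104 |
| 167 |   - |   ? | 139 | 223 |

195

Row 1 must total 835; the given cells sum to 717, so (1,3) = 118.
Using row 4: 188 + 251 + 160 + 104 + ? → (4,2) = 835 − 703 = 132.
Column 1: 90 + 146 + 188 + 167 + ? = 835, so (2,1) = 244.
Using column 4: 237 + 83 + 160 + 139 + ? → (2,4) = 835 − 619 = 216.
Column 5: 181 + 125 + 104 + 223 + ? = 835, so (3,5) = 202.
Using row 2: 244 + 153 + 216 + 125 + ? → (2,3) = 835 − 738 = 97.
The remaining cell in row 3 is (3,2) = 835 − 605 = 230.
Column 2 needs 835; the known cells sum to 724, so (5,2) = 111.
Column 3: 118 + 97 + 174 + 251 + ? = 835, so (5,3) = 195.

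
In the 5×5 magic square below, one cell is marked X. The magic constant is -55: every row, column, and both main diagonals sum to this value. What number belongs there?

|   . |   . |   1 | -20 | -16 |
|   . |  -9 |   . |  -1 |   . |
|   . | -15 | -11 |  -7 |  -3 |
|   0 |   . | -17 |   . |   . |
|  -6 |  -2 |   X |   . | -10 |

-23

Row 3 must total -55; the given cells sum to -36, so (3,1) = -19.
Anti-diagonal: -16 + (-1) + (-11) + (-6) + ? = -55, so (4,2) = -21.
The remaining cell in column 2 is (1,2) = -55 − (-47) = -8.
Using row 1: -8 + 1 + (-20) + (-16) + ? → (1,1) = -55 − (-43) = -12.
Using column 1: -12 + (-19) + 0 + (-6) + ? → (2,1) = -55 − (-37) = -18.
Main diagonal: -12 + (-9) + (-11) + (-10) + ? = -55, so (4,4) = -13.
Row 4: 0 + (-21) + (-17) + (-13) + ? = -55, so (4,5) = -4.
Column 4: -20 + (-1) + (-7) + (-13) + ? = -55, so (5,4) = -14.
The remaining cell in column 5 is (2,5) = -55 − (-33) = -22.
Row 2 needs -55; the known cells sum to -50, so (2,3) = -5.
Row 5: -6 + (-2) + (-14) + (-10) + ? = -55, so (5,3) = -23.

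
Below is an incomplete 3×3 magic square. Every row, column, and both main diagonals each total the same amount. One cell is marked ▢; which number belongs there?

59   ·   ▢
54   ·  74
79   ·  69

Column 1 is complete and sums to 192; that is the magic constant.
Using row 2: 54 + 74 + ? → (2,2) = 192 − 128 = 64.
Row 3: 79 + 69 + ? = 192, so (3,2) = 44.
Column 2 needs 192; the known cells sum to 108, so (1,2) = 84.
Column 3 must total 192; the given cells sum to 143, so (1,3) = 49.

49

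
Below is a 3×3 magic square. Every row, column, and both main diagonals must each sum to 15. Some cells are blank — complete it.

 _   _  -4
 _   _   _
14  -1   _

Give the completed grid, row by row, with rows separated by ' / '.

The remaining cell in row 3 is (3,3) = 15 − 13 = 2.
Column 3 needs 15; the known cells sum to -2, so (2,3) = 17.
Anti-diagonal must total 15; the given cells sum to 10, so (2,2) = 5.
Row 2 needs 15; the known cells sum to 22, so (2,1) = -7.
From column 1, 15 − (-7 + 14) gives (1,1) = 8.
From column 2, 15 − (5 + (-1)) gives (1,2) = 11.

8 11 -4 / -7 5 17 / 14 -1 2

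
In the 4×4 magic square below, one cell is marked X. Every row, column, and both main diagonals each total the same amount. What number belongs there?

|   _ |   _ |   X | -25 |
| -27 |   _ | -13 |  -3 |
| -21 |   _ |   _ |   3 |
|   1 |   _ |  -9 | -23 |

Column 4 is complete and sums to -48; that is the magic constant.
Using row 2: -27 + (-13) + (-3) + ? → (2,2) = -48 − (-43) = -5.
Row 4: 1 + (-9) + (-23) + ? = -48, so (4,2) = -17.
Column 1 must total -48; the given cells sum to -47, so (1,1) = -1.
Main diagonal: -1 + (-5) + (-23) + ? = -48, so (3,3) = -19.
Anti-diagonal must total -48; the given cells sum to -37, so (3,2) = -11.
The remaining cell in column 2 is (1,2) = -48 − (-33) = -15.
From column 3, -48 − (-13 + (-19) + (-9)) gives (1,3) = -7.

-7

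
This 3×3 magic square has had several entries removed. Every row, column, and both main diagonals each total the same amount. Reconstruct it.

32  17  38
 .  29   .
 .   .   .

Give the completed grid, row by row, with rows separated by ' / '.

32 17 38 / 35 29 23 / 20 41 26

Row 1 is already complete: 32 + 17 + 38 = 87, so that is the magic constant.
Column 2 needs 87; the known cells sum to 46, so (3,2) = 41.
Main diagonal must total 87; the given cells sum to 61, so (3,3) = 26.
Anti-diagonal must total 87; the given cells sum to 67, so (3,1) = 20.
Column 1: 32 + 20 + ? = 87, so (2,1) = 35.
Column 3: 38 + 26 + ? = 87, so (2,3) = 23.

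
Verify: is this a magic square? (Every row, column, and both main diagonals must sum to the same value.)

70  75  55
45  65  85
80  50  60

Row 1: 70 + 75 + 55 = 200.
Row 2: 45 + 65 + 85 = 195.
Row 3: 80 + 50 + 60 = 190.
Column 1: 70 + 45 + 80 = 195.
Column 2: 75 + 65 + 50 = 190.
Column 3: 55 + 85 + 60 = 200.
Main diagonal: 70 + 65 + 60 = 195.
Anti-diagonal: 55 + 65 + 80 = 200.

No — column 1 sums to 195 but column 2 sums to 190.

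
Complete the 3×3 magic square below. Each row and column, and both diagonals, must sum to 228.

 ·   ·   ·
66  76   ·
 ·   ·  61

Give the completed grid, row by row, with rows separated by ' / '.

Row 2: 66 + 76 + ? = 228, so (2,3) = 86.
From column 3, 228 − (86 + 61) gives (1,3) = 81.
Main diagonal: 76 + 61 + ? = 228, so (1,1) = 91.
Anti-diagonal needs 228; the known cells sum to 157, so (3,1) = 71.
The remaining cell in row 1 is (1,2) = 228 − 172 = 56.
Row 3 needs 228; the known cells sum to 132, so (3,2) = 96.

91 56 81 / 66 76 86 / 71 96 61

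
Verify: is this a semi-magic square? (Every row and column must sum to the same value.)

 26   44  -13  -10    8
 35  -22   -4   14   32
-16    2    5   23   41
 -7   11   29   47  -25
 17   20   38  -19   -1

Yes

Row 1: 26 + 44 + (-13) + (-10) + 8 = 55.
Row 2: 35 + (-22) + (-4) + 14 + 32 = 55.
Row 3: -16 + 2 + 5 + 23 + 41 = 55.
Row 4: -7 + 11 + 29 + 47 + (-25) = 55.
Row 5: 17 + 20 + 38 + (-19) + (-1) = 55.
Column 1: 26 + 35 + (-16) + (-7) + 17 = 55.
Column 2: 44 + (-22) + 2 + 11 + 20 = 55.
Column 3: -13 + (-4) + 5 + 29 + 38 = 55.
Column 4: -10 + 14 + 23 + 47 + (-19) = 55.
Column 5: 8 + 32 + 41 + (-25) + (-1) = 55.
All lines sum to 55.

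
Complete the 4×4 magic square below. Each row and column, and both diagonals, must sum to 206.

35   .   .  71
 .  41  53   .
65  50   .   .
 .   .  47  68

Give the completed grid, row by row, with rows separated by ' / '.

35 56 44 71 / 74 41 53 38 / 65 50 62 29 / 32 59 47 68

Using main diagonal: 35 + 41 + 68 + ? → (3,3) = 206 − 144 = 62.
From anti-diagonal, 206 − (71 + 53 + 50) gives (4,1) = 32.
Row 3 needs 206; the known cells sum to 177, so (3,4) = 29.
Row 4 needs 206; the known cells sum to 147, so (4,2) = 59.
Using column 1: 35 + 65 + 32 + ? → (2,1) = 206 − 132 = 74.
Column 2 must total 206; the given cells sum to 150, so (1,2) = 56.
From column 3, 206 − (53 + 62 + 47) gives (1,3) = 44.
Column 4 needs 206; the known cells sum to 168, so (2,4) = 38.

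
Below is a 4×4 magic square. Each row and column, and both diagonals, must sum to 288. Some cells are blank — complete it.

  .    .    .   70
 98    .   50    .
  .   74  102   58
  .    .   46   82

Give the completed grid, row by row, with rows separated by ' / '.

42 86 90 70 / 98 62 50 78 / 54 74 102 58 / 94 66 46 82

Row 3 needs 288; the known cells sum to 234, so (3,1) = 54.
Column 3: 50 + 102 + 46 + ? = 288, so (1,3) = 90.
The remaining cell in column 4 is (2,4) = 288 − 210 = 78.
Anti-diagonal must total 288; the given cells sum to 194, so (4,1) = 94.
Using row 2: 98 + 50 + 78 + ? → (2,2) = 288 − 226 = 62.
Using row 4: 94 + 46 + 82 + ? → (4,2) = 288 − 222 = 66.
Using column 1: 98 + 54 + 94 + ? → (1,1) = 288 − 246 = 42.
Using column 2: 62 + 74 + 66 + ? → (1,2) = 288 − 202 = 86.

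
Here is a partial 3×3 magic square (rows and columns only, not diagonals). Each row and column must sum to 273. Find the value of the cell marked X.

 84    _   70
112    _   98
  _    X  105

Row 1 must total 273; the given cells sum to 154, so (1,2) = 119.
The remaining cell in row 2 is (2,2) = 273 − 210 = 63.
Column 1 needs 273; the known cells sum to 196, so (3,1) = 77.
Using column 2: 119 + 63 + ? → (3,2) = 273 − 182 = 91.

91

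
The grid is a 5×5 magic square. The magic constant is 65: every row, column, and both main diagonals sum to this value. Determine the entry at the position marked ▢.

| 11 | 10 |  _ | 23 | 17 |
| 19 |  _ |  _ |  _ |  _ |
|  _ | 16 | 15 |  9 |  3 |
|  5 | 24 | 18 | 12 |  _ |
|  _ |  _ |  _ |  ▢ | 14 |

20

Using row 1: 11 + 10 + 23 + 17 + ? → (1,3) = 65 − 61 = 4.
The remaining cell in row 3 is (3,1) = 65 − 43 = 22.
Using row 4: 5 + 24 + 18 + 12 + ? → (4,5) = 65 − 59 = 6.
Column 1: 11 + 19 + 22 + 5 + ? = 65, so (5,1) = 8.
Using column 5: 17 + 3 + 6 + 14 + ? → (2,5) = 65 − 40 = 25.
Main diagonal: 11 + 15 + 12 + 14 + ? = 65, so (2,2) = 13.
Anti-diagonal must total 65; the given cells sum to 64, so (2,4) = 1.
Row 2 needs 65; the known cells sum to 58, so (2,3) = 7.
Column 2 needs 65; the known cells sum to 63, so (5,2) = 2.
Column 3: 4 + 7 + 15 + 18 + ? = 65, so (5,3) = 21.
Column 4 needs 65; the known cells sum to 45, so (5,4) = 20.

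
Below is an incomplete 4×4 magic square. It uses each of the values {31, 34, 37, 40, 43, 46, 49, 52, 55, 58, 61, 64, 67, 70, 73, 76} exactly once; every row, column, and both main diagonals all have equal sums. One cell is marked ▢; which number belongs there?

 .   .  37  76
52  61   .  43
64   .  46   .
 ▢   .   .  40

31

The 16 entries sum to 856, so each line sums to 856/4 = 214.
Row 2 needs 214; the known cells sum to 156, so (2,3) = 58.
The remaining cell in column 3 is (4,3) = 214 − 141 = 73.
The remaining cell in column 4 is (3,4) = 214 − 159 = 55.
Main diagonal must total 214; the given cells sum to 147, so (1,1) = 67.
From row 1, 214 − (67 + 37 + 76) gives (1,2) = 34.
Row 3: 64 + 46 + 55 + ? = 214, so (3,2) = 49.
The remaining cell in column 1 is (4,1) = 214 − 183 = 31.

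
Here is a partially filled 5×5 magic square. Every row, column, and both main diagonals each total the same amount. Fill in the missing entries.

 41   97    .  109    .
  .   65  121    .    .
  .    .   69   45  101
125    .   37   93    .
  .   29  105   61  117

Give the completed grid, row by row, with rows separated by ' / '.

Main diagonal is already complete: 41 + 65 + 69 + 93 + 117 = 385, so that is the magic constant.
From row 5, 385 − (29 + 105 + 61 + 117) gives (5,1) = 73.
The remaining cell in column 3 is (1,3) = 385 − 332 = 53.
Column 4 must total 385; the given cells sum to 308, so (2,4) = 77.
Using row 1: 41 + 97 + 53 + 109 + ? → (1,5) = 385 − 300 = 85.
Anti-diagonal needs 385; the known cells sum to 304, so (4,2) = 81.
Using row 4: 125 + 81 + 37 + 93 + ? → (4,5) = 385 − 336 = 49.
Column 2 must total 385; the given cells sum to 272, so (3,2) = 113.
Column 5: 85 + 101 + 49 + 117 + ? = 385, so (2,5) = 33.
Using row 2: 65 + 121 + 77 + 33 + ? → (2,1) = 385 − 296 = 89.
Row 3: 113 + 69 + 45 + 101 + ? = 385, so (3,1) = 57.

41 97 53 109 85 / 89 65 121 77 33 / 57 113 69 45 101 / 125 81 37 93 49 / 73 29 105 61 117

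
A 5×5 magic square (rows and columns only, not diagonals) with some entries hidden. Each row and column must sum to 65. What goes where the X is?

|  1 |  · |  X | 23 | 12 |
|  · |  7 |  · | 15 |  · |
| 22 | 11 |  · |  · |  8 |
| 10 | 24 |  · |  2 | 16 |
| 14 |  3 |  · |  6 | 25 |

Row 4 must total 65; the given cells sum to 52, so (4,3) = 13.
Using row 5: 14 + 3 + 6 + 25 + ? → (5,3) = 65 − 48 = 17.
Column 1 needs 65; the known cells sum to 47, so (2,1) = 18.
Using column 2: 7 + 11 + 24 + 3 + ? → (1,2) = 65 − 45 = 20.
Column 4 needs 65; the known cells sum to 46, so (3,4) = 19.
The remaining cell in column 5 is (2,5) = 65 − 61 = 4.
The remaining cell in row 1 is (1,3) = 65 − 56 = 9.

9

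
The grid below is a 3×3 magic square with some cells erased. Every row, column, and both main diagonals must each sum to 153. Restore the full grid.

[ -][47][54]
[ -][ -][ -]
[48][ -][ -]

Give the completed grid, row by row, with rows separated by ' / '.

Row 1: 47 + 54 + ? = 153, so (1,1) = 52.
From column 1, 153 − (52 + 48) gives (2,1) = 53.
Anti-diagonal needs 153; the known cells sum to 102, so (2,2) = 51.
Row 2 must total 153; the given cells sum to 104, so (2,3) = 49.
From column 2, 153 − (47 + 51) gives (3,2) = 55.
The remaining cell in column 3 is (3,3) = 153 − 103 = 50.

52 47 54 / 53 51 49 / 48 55 50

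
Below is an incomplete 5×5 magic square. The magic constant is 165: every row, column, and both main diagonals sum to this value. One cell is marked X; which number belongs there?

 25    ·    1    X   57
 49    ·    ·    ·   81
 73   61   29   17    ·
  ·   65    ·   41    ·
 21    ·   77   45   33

69

The remaining cell in row 3 is (3,5) = 165 − 180 = -15.
Row 5: 21 + 77 + 45 + 33 + ? = 165, so (5,2) = -11.
From column 1, 165 − (25 + 49 + 73 + 21) gives (4,1) = -3.
Column 5 must total 165; the given cells sum to 156, so (4,5) = 9.
From main diagonal, 165 − (25 + 29 + 41 + 33) gives (2,2) = 37.
Using anti-diagonal: 57 + 29 + 65 + 21 + ? → (2,4) = 165 − 172 = -7.
Row 2 needs 165; the known cells sum to 160, so (2,3) = 5.
Using row 4: -3 + 65 + 41 + 9 + ? → (4,3) = 165 − 112 = 53.
Column 2: 37 + 61 + 65 + (-11) + ? = 165, so (1,2) = 13.
The remaining cell in column 4 is (1,4) = 165 − 96 = 69.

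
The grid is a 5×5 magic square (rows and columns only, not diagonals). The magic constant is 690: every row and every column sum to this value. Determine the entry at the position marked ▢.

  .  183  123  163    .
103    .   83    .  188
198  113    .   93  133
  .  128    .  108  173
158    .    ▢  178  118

The remaining cell in row 3 is (3,3) = 690 − 537 = 153.
Column 4: 163 + 93 + 108 + 178 + ? = 690, so (2,4) = 148.
From column 5, 690 − (188 + 133 + 173 + 118) gives (1,5) = 78.
Row 1: 183 + 123 + 163 + 78 + ? = 690, so (1,1) = 143.
Row 2 needs 690; the known cells sum to 522, so (2,2) = 168.
The remaining cell in column 1 is (4,1) = 690 − 602 = 88.
Using column 2: 183 + 168 + 113 + 128 + ? → (5,2) = 690 − 592 = 98.
Row 4: 88 + 128 + 108 + 173 + ? = 690, so (4,3) = 193.
Row 5 must total 690; the given cells sum to 552, so (5,3) = 138.

138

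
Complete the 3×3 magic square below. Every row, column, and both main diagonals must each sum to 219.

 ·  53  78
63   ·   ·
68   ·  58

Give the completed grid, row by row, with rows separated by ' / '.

88 53 78 / 63 73 83 / 68 93 58

Row 1 needs 219; the known cells sum to 131, so (1,1) = 88.
The remaining cell in row 3 is (3,2) = 219 − 126 = 93.
The remaining cell in column 2 is (2,2) = 219 − 146 = 73.
From column 3, 219 − (78 + 58) gives (2,3) = 83.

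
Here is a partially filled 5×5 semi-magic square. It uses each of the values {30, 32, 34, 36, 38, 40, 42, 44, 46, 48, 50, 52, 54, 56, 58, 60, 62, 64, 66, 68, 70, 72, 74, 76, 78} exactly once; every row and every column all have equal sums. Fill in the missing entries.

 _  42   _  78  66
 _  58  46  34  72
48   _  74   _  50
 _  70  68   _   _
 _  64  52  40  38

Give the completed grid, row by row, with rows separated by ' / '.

The 25 entries sum to 1350, so each line sums to 1350/5 = 270.
Row 2 needs 270; the known cells sum to 210, so (2,1) = 60.
Row 5 must total 270; the given cells sum to 194, so (5,1) = 76.
Using column 2: 42 + 58 + 70 + 64 + ? → (3,2) = 270 − 234 = 36.
From column 3, 270 − (46 + 74 + 68 + 52) gives (1,3) = 30.
Column 5: 66 + 72 + 50 + 38 + ? = 270, so (4,5) = 44.
Row 1: 42 + 30 + 78 + 66 + ? = 270, so (1,1) = 54.
Row 3 needs 270; the known cells sum to 208, so (3,4) = 62.
Column 1 must total 270; the given cells sum to 238, so (4,1) = 32.
From column 4, 270 − (78 + 34 + 62 + 40) gives (4,4) = 56.

54 42 30 78 66 / 60 58 46 34 72 / 48 36 74 62 50 / 32 70 68 56 44 / 76 64 52 40 38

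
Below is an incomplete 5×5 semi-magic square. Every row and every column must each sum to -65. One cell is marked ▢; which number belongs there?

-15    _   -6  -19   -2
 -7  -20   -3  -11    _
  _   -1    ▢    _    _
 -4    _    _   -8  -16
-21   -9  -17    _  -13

-14

Row 1: -15 + (-6) + (-19) + (-2) + ? = -65, so (1,2) = -23.
Using row 2: -7 + (-20) + (-3) + (-11) + ? → (2,5) = -65 − (-41) = -24.
Row 5 must total -65; the given cells sum to -60, so (5,4) = -5.
Column 1: -15 + (-7) + (-4) + (-21) + ? = -65, so (3,1) = -18.
Column 2: -23 + (-20) + (-1) + (-9) + ? = -65, so (4,2) = -12.
Using column 4: -19 + (-11) + (-8) + (-5) + ? → (3,4) = -65 − (-43) = -22.
Column 5 must total -65; the given cells sum to -55, so (3,5) = -10.
Row 3 must total -65; the given cells sum to -51, so (3,3) = -14.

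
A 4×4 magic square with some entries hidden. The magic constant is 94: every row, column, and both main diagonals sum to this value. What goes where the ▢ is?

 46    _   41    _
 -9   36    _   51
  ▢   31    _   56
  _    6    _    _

-4

Using row 2: -9 + 36 + 51 + ? → (2,3) = 94 − 78 = 16.
Column 2 must total 94; the given cells sum to 73, so (1,2) = 21.
Using row 1: 46 + 21 + 41 + ? → (1,4) = 94 − 108 = -14.
Column 4 needs 94; the known cells sum to 93, so (4,4) = 1.
Using main diagonal: 46 + 36 + 1 + ? → (3,3) = 94 − 83 = 11.
Anti-diagonal must total 94; the given cells sum to 33, so (4,1) = 61.
From row 3, 94 − (31 + 11 + 56) gives (3,1) = -4.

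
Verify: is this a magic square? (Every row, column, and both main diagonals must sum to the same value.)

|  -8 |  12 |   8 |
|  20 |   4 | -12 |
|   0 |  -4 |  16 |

Row 1: -8 + 12 + 8 = 12.
Row 2: 20 + 4 + (-12) = 12.
Row 3: 0 + (-4) + 16 = 12.
Column 1: -8 + 20 + 0 = 12.
Column 2: 12 + 4 + (-4) = 12.
Column 3: 8 + (-12) + 16 = 12.
Main diagonal: -8 + 4 + 16 = 12.
Anti-diagonal: 8 + 4 + 0 = 12.
All lines sum to 12.

Yes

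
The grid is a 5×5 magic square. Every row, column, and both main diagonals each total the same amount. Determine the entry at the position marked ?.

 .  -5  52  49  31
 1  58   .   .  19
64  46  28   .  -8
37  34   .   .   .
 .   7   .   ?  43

Column 2 is complete and sums to 140; that is the magic constant.
Row 1 needs 140; the known cells sum to 127, so (1,1) = 13.
From row 3, 140 − (64 + 46 + 28 + (-8)) gives (3,4) = 10.
Column 1 needs 140; the known cells sum to 115, so (5,1) = 25.
From column 5, 140 − (31 + 19 + (-8) + 43) gives (4,5) = 55.
The remaining cell in main diagonal is (4,4) = 140 − 142 = -2.
Anti-diagonal needs 140; the known cells sum to 118, so (2,4) = 22.
Row 2 needs 140; the known cells sum to 100, so (2,3) = 40.
Using row 4: 37 + 34 + (-2) + 55 + ? → (4,3) = 140 − 124 = 16.
Column 3: 52 + 40 + 28 + 16 + ? = 140, so (5,3) = 4.
Column 4: 49 + 22 + 10 + (-2) + ? = 140, so (5,4) = 61.

61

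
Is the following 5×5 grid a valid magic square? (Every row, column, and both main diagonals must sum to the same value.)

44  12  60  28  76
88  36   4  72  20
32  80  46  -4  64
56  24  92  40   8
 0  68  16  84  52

No — column 3 sums to 218 but row 1 sums to 220.

Row 1: 44 + 12 + 60 + 28 + 76 = 220.
Row 2: 88 + 36 + 4 + 72 + 20 = 220.
Row 3: 32 + 80 + 46 + (-4) + 64 = 218.
Row 4: 56 + 24 + 92 + 40 + 8 = 220.
Row 5: 0 + 68 + 16 + 84 + 52 = 220.
Column 1: 44 + 88 + 32 + 56 + 0 = 220.
Column 2: 12 + 36 + 80 + 24 + 68 = 220.
Column 3: 60 + 4 + 46 + 92 + 16 = 218.
Column 4: 28 + 72 + (-4) + 40 + 84 = 220.
Column 5: 76 + 20 + 64 + 8 + 52 = 220.
Main diagonal: 44 + 36 + 46 + 40 + 52 = 218.
Anti-diagonal: 76 + 72 + 46 + 24 + 0 = 218.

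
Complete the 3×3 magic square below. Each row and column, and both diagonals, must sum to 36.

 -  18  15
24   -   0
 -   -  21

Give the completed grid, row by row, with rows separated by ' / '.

3 18 15 / 24 12 0 / 9 6 21

The remaining cell in row 1 is (1,1) = 36 − 33 = 3.
Row 2 needs 36; the known cells sum to 24, so (2,2) = 12.
Column 1: 3 + 24 + ? = 36, so (3,1) = 9.
Column 2 needs 36; the known cells sum to 30, so (3,2) = 6.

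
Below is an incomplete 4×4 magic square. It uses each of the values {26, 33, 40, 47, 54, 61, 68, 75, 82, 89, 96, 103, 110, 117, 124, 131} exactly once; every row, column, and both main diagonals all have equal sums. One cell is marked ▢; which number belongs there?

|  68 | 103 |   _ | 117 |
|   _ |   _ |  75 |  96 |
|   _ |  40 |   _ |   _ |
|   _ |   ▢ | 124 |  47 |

61

The 16 entries sum to 1256, so each line sums to 1256/4 = 314.
From row 1, 314 − (68 + 103 + 117) gives (1,3) = 26.
From column 3, 314 − (26 + 75 + 124) gives (3,3) = 89.
Using column 4: 117 + 96 + 47 + ? → (3,4) = 314 − 260 = 54.
From main diagonal, 314 − (68 + 89 + 47) gives (2,2) = 110.
From anti-diagonal, 314 − (117 + 75 + 40) gives (4,1) = 82.
The remaining cell in row 2 is (2,1) = 314 − 281 = 33.
Row 3 must total 314; the given cells sum to 183, so (3,1) = 131.
Using row 4: 82 + 124 + 47 + ? → (4,2) = 314 − 253 = 61.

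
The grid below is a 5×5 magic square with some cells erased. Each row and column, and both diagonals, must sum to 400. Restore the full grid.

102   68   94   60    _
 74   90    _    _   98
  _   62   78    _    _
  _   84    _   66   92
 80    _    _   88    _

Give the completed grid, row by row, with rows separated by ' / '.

102 68 94 60 76 / 74 90 56 82 98 / 86 62 78 104 70 / 58 84 100 66 92 / 80 96 72 88 64

Row 1 must total 400; the given cells sum to 324, so (1,5) = 76.
Column 2 needs 400; the known cells sum to 304, so (5,2) = 96.
Main diagonal: 102 + 90 + 78 + 66 + ? = 400, so (5,5) = 64.
Anti-diagonal must total 400; the given cells sum to 318, so (2,4) = 82.
Row 2 must total 400; the given cells sum to 344, so (2,3) = 56.
Row 5 needs 400; the known cells sum to 328, so (5,3) = 72.
Column 3 needs 400; the known cells sum to 300, so (4,3) = 100.
From column 4, 400 − (60 + 82 + 66 + 88) gives (3,4) = 104.
The remaining cell in column 5 is (3,5) = 400 − 330 = 70.
Row 3 must total 400; the given cells sum to 314, so (3,1) = 86.
Using row 4: 84 + 100 + 66 + 92 + ? → (4,1) = 400 − 342 = 58.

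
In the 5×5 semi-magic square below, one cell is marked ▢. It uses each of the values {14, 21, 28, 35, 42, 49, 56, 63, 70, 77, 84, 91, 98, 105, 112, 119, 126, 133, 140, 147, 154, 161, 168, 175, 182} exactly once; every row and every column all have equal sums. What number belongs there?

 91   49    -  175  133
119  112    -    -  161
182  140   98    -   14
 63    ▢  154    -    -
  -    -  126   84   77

The 25 entries sum to 2450, so each line sums to 2450/5 = 490.
The remaining cell in row 1 is (1,3) = 490 − 448 = 42.
Row 3: 182 + 140 + 98 + 14 + ? = 490, so (3,4) = 56.
The remaining cell in column 1 is (5,1) = 490 − 455 = 35.
From column 3, 490 − (42 + 98 + 154 + 126) gives (2,3) = 70.
From column 5, 490 − (133 + 161 + 14 + 77) gives (4,5) = 105.
Row 2 must total 490; the given cells sum to 462, so (2,4) = 28.
The remaining cell in row 5 is (5,2) = 490 − 322 = 168.
The remaining cell in column 2 is (4,2) = 490 − 469 = 21.

21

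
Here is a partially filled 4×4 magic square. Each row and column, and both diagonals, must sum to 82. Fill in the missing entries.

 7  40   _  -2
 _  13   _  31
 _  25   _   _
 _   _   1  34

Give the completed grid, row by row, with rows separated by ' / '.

Row 1: 7 + 40 + (-2) + ? = 82, so (1,3) = 37.
Column 2 must total 82; the given cells sum to 78, so (4,2) = 4.
Using column 4: -2 + 31 + 34 + ? → (3,4) = 82 − 63 = 19.
Main diagonal must total 82; the given cells sum to 54, so (3,3) = 28.
Row 3 must total 82; the given cells sum to 72, so (3,1) = 10.
Using row 4: 4 + 1 + 34 + ? → (4,1) = 82 − 39 = 43.
Column 1 needs 82; the known cells sum to 60, so (2,1) = 22.
The remaining cell in column 3 is (2,3) = 82 − 66 = 16.

7 40 37 -2 / 22 13 16 31 / 10 25 28 19 / 43 4 1 34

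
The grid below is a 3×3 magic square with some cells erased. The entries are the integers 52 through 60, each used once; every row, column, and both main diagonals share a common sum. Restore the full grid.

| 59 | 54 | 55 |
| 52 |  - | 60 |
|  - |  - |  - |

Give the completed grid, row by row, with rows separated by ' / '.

The entries are 52 through 60, which sum to 504, so each line sums to 504/3 = 168.
Row 2 must total 168; the given cells sum to 112, so (2,2) = 56.
Using column 1: 59 + 52 + ? → (3,1) = 168 − 111 = 57.
Column 2 must total 168; the given cells sum to 110, so (3,2) = 58.
Column 3 must total 168; the given cells sum to 115, so (3,3) = 53.

59 54 55 / 52 56 60 / 57 58 53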